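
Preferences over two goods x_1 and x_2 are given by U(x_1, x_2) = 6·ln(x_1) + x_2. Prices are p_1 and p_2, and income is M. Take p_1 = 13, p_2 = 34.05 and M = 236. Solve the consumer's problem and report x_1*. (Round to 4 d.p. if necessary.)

At the given prices: x_1* = 6·34.05/13 = 15.7154.

x_1* = 15.7154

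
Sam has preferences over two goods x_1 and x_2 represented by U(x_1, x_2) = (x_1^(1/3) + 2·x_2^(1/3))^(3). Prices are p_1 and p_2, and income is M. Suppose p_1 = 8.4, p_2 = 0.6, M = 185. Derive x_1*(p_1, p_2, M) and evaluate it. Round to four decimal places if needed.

From the CES first-order condition, (1/2)·(x_2/x_1)^(2/3) = p_1/p_2.
Hence x_2/x_1 = (2·p_1/p_2)^(1/(2/3)), i.e. raised to the 1.5 power.
With the ratio pinned down, the budget gives x_1* = M/(p_1 + p_2·(x_2/x_1)) and x_2* = (x_2/x_1)·x_1*.
Numerically x_2/x_1 = 148.162073, so x_1* = 185/(8.4 + 0.6·148.162073) = 1.9014.

x_1* = 1.9014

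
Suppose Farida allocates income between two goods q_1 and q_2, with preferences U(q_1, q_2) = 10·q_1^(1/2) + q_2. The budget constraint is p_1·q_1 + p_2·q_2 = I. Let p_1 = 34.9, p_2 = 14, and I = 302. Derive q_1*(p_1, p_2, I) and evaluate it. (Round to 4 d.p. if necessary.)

q_1* = 4.023

Set MRS = p_1/p_2: 5·q_1^(−1/2) = p_1/p_2.
Solve: √q_1 = 5·p_2/p_1, so q_1*(p_1,p_2) = (5·p_2/p_1)², and q_2* = (I − p_1·q_1*)/p_2.
Plugging in: q_1* = (5·14/34.9)² = 4.023.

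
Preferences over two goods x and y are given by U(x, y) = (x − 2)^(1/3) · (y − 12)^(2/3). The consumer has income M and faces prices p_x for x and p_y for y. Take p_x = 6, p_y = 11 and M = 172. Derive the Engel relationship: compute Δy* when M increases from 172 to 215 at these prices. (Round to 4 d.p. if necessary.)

Δy* = 2.6061

Let x' = x−2, y' = y−12. MRS = (1/2)·y'/x' = p_x/p_y.
After buying the subsistence bundle (2, 12), a share 1/3 of the remaining income goes to x: x* = 2 + 1/3·(M − 2p_x − 12p_y)/p_x.
Discretionary income = 172 − 2·6 − 12·11 = 28; y* = 12 + 2/3·28/11 = 13.697.
At M' = 215: y* = 16.303. Change: 16.303 − 13.697 = 2.6061.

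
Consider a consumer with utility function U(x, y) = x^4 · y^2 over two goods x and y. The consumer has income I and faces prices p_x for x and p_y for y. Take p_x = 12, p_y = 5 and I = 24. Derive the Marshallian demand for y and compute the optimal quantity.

y* = 1.6

Tangency: MRS = 2·y/x = p_x/p_y.
Rearranging, p_y·y = (1/2)·p_x·x. Substituting into the budget gives p_x·x·(1 + (1/2)) = I.
Demand: x*(p_x,p_y,I) = 2/3·I/p_x and y* = 1/3·I/p_y.
At p_x=12, p_y=5, I=24: y* = 1/3·24/5 = 1.6.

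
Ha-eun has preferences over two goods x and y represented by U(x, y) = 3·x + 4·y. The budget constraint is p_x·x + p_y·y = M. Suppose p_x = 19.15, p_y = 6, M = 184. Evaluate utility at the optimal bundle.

V = 122.6667

Linear utility — the consumer picks whichever good has higher MU/price: 3/19.15 = 0.1567 vs 4/6 = 0.6667.
y gives more utility per dollar, so spend all income on y: y* = M/p_y, x* = 0.
Numerically: x* = 0, y* = 30.6667.
Utility at the optimum: U(0, 30.6667) = 122.6667.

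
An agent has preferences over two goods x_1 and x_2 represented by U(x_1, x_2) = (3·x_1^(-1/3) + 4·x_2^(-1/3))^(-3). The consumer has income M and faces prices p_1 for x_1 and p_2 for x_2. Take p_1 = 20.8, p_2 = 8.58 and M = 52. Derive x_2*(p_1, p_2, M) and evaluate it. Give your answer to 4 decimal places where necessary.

x_2* = 3.0218

MU_x_1 ∝ 3·x_1^(-4/3), MU_x_2 ∝ 4·x_2^(-4/3), so MRS = (3/4)·(x_2/x_1)^(4/3) = p_1/p_2.
Hence x_2/x_1 = ((4/3)·p_1/p_2)^(1/(4/3)), i.e. raised to the 0.75 power.
Substitute x_2 = (x_2/x_1)·x_1 into the budget: x_1* = M/(p_1 + p_2·(x_2/x_1)).
Numerically x_2/x_1 = 2.410661, so x_1* = 52/(20.8 + 8.58·2.410661) = 1.2535 and x_2* = 2.410661·1.2535 = 3.0218.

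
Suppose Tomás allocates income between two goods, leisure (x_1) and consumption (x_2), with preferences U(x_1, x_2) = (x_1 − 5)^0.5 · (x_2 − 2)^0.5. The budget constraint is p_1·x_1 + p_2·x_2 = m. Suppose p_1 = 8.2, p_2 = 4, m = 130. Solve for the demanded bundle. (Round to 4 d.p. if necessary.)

Substituting into the budget: x_1* = 5 + 0.5·(m − 5·p_1 − 2·p_2)/p_1, and x_2* = 2 + 0.5·(…)/p_2.
Discretionary income = 130 − 5·8.2 − 2·4 = 81; x_1* = 5 + 0.5·81/8.2 = 9.939; x_2* = 2 + 0.5·81/4 = 12.125.

x_1* = 9.939, x_2* = 12.125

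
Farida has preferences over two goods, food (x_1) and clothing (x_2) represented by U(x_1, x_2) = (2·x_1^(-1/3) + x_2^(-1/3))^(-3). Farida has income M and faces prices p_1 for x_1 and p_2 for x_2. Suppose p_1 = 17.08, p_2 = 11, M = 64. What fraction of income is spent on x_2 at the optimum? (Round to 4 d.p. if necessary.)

MRS = MU_x_1/MU_x_2 = 2·(x_2/x_1)^(4/3). Set equal to p_1/p_2.
Solve for the ratio: x_2/x_1 = [(1/2)·p_1/p_2]^(0.75).
Substitute x_2 = (x_2/x_1)·x_1 into the budget: x_1* = M/(p_1 + p_2·(x_2/x_1)).
Numerically x_2/x_1 = 0.827083, so x_1* = 64/(17.08 + 11·0.827083) = 2.4448 and x_2* = 0.827083·2.4448 = 2.0221.
Expenditure on x_2: 11·2.0221 = 22.2427; share = 0.3475.

share on x_2 = 0.3475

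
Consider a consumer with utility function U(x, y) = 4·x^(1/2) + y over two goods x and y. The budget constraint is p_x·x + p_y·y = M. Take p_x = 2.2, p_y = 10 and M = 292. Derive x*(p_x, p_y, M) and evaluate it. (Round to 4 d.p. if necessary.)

Thus x* = (2·p_y/p_x)² — independent of M — with the rest of income spent on y.
Plugging in: x* = (2·10/2.2)² = 82.6446.

x* = 82.6446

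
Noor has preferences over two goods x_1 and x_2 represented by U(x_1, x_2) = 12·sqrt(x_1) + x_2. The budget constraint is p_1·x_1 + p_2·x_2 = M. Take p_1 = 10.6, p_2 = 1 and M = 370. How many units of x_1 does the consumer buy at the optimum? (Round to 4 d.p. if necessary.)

x_1* = 0.3204

MU_x_1 = 6/√x_1, MU_x_2 = 1. Tangency: 6/√x_1 = p_1/p_2.
Solve: √x_1 = 6·p_2/p_1, so x_1*(p_1,p_2) = (6·p_2/p_1)², and x_2* = (M − p_1·x_1*)/p_2.
Plugging in: x_1* = (6·1/10.6)² = 0.3204.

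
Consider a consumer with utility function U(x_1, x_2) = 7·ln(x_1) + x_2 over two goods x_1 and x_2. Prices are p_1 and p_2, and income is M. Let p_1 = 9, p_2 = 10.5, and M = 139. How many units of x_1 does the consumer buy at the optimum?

MU_x_1 = 7/x_1, MU_x_2 = 1. Tangency: 7/x_1 = p_1/p_2.
So x_1*(p_1,p_2) = 7·p_2/p_1, independent of income; and x_2* = (M − 7·p_2)/p_2.
At the given prices: x_1* = 7·10.5/9 = 8.1667.

x_1* = 8.1667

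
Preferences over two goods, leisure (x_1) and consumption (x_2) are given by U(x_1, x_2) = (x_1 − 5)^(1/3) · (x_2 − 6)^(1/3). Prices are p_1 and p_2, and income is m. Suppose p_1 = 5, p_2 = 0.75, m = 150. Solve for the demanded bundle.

x_1* = 17.05, x_2* = 86.3333

Let x_1' = x_1−5, x_2' = x_2−6. MRS = x_2'/x_1' = p_1/p_2.
After buying the subsistence bundle (5, 6), a share 0.5 of the remaining income goes to x_1: x_1* = 5 + 0.5·(m − 5p_1 − 6p_2)/p_1.
Discretionary income = 150 − 5·5 − 6·0.75 = 120.5; x_1* = 5 + 0.5·120.5/5 = 17.05; x_2* = 6 + 0.5·120.5/0.75 = 86.3333.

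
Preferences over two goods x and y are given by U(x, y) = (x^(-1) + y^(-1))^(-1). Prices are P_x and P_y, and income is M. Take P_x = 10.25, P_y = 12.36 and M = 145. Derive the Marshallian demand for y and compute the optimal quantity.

From the CES first-order condition, (y/x)^(2) = P_x/P_y.
Hence y/x = (P_x/P_y)^(1/(2)), i.e. raised to the 0.5 power.
Substitute y = (y/x)·x into the budget: x* = M/(P_x + P_y·(y/x)).
Numerically y/x = 0.910653, so x* = 145/(10.25 + 12.36·0.910653) = 6.7424 and y* = 0.910653·6.7424 = 6.14.

y* = 6.14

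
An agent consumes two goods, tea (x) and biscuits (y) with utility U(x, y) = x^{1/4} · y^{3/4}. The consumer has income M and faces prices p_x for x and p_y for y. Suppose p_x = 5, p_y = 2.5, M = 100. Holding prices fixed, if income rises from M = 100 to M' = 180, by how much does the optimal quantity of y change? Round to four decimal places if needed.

Δy* = 24

At p_x=5, p_y=2.5, M=100: y* = 0.75·100/2.5 = 30.
At M' = 180: y* = 54. Change: 54 − 30 = 24.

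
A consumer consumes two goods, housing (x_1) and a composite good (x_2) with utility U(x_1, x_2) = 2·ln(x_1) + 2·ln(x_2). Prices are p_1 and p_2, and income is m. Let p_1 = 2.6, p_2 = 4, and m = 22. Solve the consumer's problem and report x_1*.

x_1* = 4.2308

The MRS is x_2/x_1. Set MRS = p_1/p_2.
So 2·p_2·x_2 = 2·p_1·x_1; combined with the budget, a share 0.5 of income goes to x_1.
Demand: x_1*(p_1,p_2,m) = 0.5·m/p_1 and x_2* = 0.5·m/p_2.
At p_1=2.6, p_2=4, m=22: x_1* = 0.5·22/2.6 = 4.2308.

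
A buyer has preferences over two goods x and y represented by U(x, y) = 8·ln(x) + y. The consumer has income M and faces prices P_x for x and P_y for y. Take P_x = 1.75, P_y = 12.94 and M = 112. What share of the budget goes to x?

share on x = 0.9243

So x*(P_x,P_y) = 8·P_y/P_x, independent of income; and y* = (M − 8·P_y)/P_y.
At the given prices: x* = 8·12.94/1.75 = 59.1543, and y* = 0.6553.
Expenditure on x: 1.75·59.1543 = 103.52; share = 0.9243.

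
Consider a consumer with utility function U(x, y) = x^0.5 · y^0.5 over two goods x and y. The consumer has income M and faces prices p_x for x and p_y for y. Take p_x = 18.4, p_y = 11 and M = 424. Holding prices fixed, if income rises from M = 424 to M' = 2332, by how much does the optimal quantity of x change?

Δx* = 51.8478

Tangency: MRS = y/x = p_x/p_y.
Rearranging, p_y·y = p_x·x. Substituting into the budget gives p_x·x·(1 + 1) = M.
Demand: x*(p_x,p_y,M) = 0.5·M/p_x and y* = 0.5·M/p_y.
At p_x=18.4, p_y=11, M=424: x* = 0.5·424/18.4 = 11.5217.
At M' = 2332: x* = 63.3696. Change: 63.3696 − 11.5217 = 51.8478.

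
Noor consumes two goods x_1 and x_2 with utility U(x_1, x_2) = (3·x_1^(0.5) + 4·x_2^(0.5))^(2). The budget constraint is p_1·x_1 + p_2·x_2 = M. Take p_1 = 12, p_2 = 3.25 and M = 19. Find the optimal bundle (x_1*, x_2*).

x_1* = 0.2093, x_2* = 5.0733

MU_x_1 ∝ 3·x_1^(-0.5), MU_x_2 ∝ 4·x_2^(-0.5), so MRS = (3/4)·(x_2/x_1)^(0.5) = p_1/p_2.
Solve for the ratio: x_2/x_1 = [(4/3)·p_1/p_2]^(2).
With the ratio pinned down, the budget gives x_1* = M/(p_1 + p_2·(x_2/x_1)) and x_2* = (x_2/x_1)·x_1*.
Numerically x_2/x_1 = 24.236686, so x_1* = 19/(12 + 3.25·24.236686) = 0.2093 and x_2* = 24.236686·0.2093 = 5.0733.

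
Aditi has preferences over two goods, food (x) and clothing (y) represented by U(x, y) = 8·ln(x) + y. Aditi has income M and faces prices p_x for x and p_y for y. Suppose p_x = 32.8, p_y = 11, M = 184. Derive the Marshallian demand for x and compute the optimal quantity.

Set MRS = p_x/p_y: (8/x)/1 = p_x/p_y.
So x*(p_x,p_y) = 8·p_y/p_x, independent of income; and y* = (M − 8·p_y)/p_y.
At the given prices: x* = 8·11/32.8 = 2.6829.

x* = 2.6829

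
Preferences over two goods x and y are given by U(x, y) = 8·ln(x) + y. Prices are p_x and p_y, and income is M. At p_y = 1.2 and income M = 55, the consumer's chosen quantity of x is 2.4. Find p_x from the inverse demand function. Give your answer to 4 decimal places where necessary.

p_x = 4

MU_x = 8/x, MU_y = 1. Tangency: 8/x = p_x/p_y.
So x*(p_x,p_y) = 8·p_y/p_x, independent of income; and y* = (M − 8·p_y)/p_y.
Set x* = 2.4 in the demand function and solve for p_x: p_x = 4.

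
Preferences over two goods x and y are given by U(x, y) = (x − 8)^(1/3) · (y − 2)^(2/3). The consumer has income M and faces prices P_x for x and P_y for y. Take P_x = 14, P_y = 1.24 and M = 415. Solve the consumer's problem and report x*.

x* = 15.1552

This is Cobb-Douglas in (x−8, y−2): tangency gives 1/3·P_y·(y−2) = 2/3·P_x·(x−8).
Substituting into the budget: x* = 8 + 1/3·(M − 8·P_x − 2·P_y)/P_x, and y* = 2 + 2/3·(…)/P_y.
Discretionary income = 415 − 8·14 − 2·1.24 = 300.52; x* = 8 + 1/3·300.52/14 = 15.1552.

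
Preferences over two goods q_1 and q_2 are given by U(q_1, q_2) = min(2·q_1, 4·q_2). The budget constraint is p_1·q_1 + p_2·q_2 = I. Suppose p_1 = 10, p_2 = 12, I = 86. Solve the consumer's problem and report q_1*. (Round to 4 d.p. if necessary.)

With perfect complements, no substitution: consume in ratio q_1:q_2 = 4:2.
Budget: p_1·q_1 + p_2·(1/2)·q_1 = I, so (4·p_1 + 2·p_2)·q_1 = 4·I.
Demand: q_1*(p_1,p_2,I) = 4·I/(4·p_1 + 2·p_2), q_2* = 2·I/(4·p_1 + 2·p_2).
Here 4·10 + 2·12 = 64, giving q_1* = 5.375.

q_1* = 5.375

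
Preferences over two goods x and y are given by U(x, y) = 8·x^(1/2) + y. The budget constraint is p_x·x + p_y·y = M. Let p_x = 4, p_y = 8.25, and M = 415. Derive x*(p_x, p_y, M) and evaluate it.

x* = 68.0625

Utility is quasi-linear in y; the FOC for x is 4/√x = p_x/p_y.
Thus x* = (4·p_y/p_x)² — independent of M — with the rest of income spent on y.
Plugging in: x* = (4·8.25/4)² = 68.0625.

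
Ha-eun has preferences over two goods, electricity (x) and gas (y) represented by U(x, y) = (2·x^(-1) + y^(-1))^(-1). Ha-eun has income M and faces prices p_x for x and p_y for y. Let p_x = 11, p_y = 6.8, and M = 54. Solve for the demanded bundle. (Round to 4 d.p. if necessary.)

x* = 3.155, y* = 2.8375

MRS = MU_x/MU_y = 2·(y/x)^(2). Set equal to p_x/p_y.
Hence y/x = ((1/2)·p_x/p_y)^(1/(2)), i.e. raised to the 0.5 power.
Substitute y = (y/x)·x into the budget: x* = M/(p_x + p_y·(y/x)).
Numerically y/x = 0.899346, so x* = 54/(11 + 6.8·0.899346) = 3.155 and y* = 0.899346·3.155 = 2.8375.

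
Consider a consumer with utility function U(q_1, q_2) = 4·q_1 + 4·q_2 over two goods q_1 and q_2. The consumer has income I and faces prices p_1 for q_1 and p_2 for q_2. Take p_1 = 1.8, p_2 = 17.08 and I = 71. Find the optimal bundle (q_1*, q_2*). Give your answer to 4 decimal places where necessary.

q_1* = 39.4444, q_2* = 0

Linear utility — the consumer picks whichever good has higher MU/price: 4/1.8 = 2.2222 vs 4/17.08 = 0.2342.
q_1 gives more utility per dollar, so spend all income on q_1: q_1* = I/p_1, q_2* = 0.
Numerically: q_1* = 39.4444, q_2* = 0.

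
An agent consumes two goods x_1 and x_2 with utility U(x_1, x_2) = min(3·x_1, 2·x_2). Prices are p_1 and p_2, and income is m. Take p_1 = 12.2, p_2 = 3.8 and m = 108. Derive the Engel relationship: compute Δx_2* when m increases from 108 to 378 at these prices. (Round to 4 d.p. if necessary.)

Δx_2* = 22.6257

Here 2·12.2 + 3·3.8 = 35.8, giving x_2* = 9.0503.
At m' = 378: x_2* = 31.676. Change: 31.676 − 9.0503 = 22.6257.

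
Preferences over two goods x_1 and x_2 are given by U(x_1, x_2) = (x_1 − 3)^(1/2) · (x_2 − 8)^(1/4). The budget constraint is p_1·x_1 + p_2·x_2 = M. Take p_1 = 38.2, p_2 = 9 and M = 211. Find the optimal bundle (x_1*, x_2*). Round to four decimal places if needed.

This is Cobb-Douglas in (x_1−3, x_2−8): tangency gives 0.5·p_2·(x_2−8) = 0.25·p_1·(x_1−3).
After buying the subsistence bundle (3, 8), a share 2/3 of the remaining income goes to x_1: x_1* = 3 + 2/3·(M − 3p_1 − 8p_2)/p_1.
Discretionary income = 211 − 3·38.2 − 8·9 = 24.4; x_1* = 3 + 2/3·24.4/38.2 = 3.4258; x_2* = 8 + 1/3·24.4/9 = 8.9037.

x_1* = 3.4258, x_2* = 8.9037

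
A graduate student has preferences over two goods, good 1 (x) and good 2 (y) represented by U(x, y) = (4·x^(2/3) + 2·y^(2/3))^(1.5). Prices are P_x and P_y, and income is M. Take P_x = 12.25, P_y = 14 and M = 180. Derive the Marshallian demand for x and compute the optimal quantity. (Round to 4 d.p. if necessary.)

Substitute y = (y/x)·x into the budget: x* = M/(P_x + P_y·(y/x)).
Numerically y/x = 0.08374, so x* = 180/(12.25 + 14·0.08374) = 13.4105.

x* = 13.4105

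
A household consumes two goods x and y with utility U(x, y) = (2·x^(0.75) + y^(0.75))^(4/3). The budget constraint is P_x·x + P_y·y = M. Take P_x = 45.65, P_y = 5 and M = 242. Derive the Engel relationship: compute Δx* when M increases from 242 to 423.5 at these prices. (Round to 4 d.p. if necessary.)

MRS = MU_x/MU_y = 2·(y/x)^(0.25). Set equal to P_x/P_y.
Solve for the ratio: y/x = [(1/2)·P_x/P_y]^(4).
Substitute y = (y/x)·x into the budget: x* = M/(P_x + P_y·(y/x)).
Numerically y/x = 434.273299, so x* = 242/(45.65 + 5·434.273299) = 0.1092.
At M' = 423.5: x* = 0.191. Change: 0.191 − 0.1092 = 0.0819.

Δx* = 0.0819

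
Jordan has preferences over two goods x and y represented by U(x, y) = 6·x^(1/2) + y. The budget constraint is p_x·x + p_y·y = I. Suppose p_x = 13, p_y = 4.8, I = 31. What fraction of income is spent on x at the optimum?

Thus x* = (3·p_y/p_x)² — independent of I — with the rest of income spent on y.
Plugging in: x* = (3·4.8/13)² = 1.227, y* = 3.1353.
Expenditure on x: 13·1.227 = 15.9508; share = 0.5145.

share on x = 0.5145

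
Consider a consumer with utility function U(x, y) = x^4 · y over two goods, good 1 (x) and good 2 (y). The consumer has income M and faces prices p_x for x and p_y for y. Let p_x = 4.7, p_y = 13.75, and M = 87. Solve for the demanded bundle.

Tangency: MRS = 4·y/x = p_x/p_y.
So 4·p_y·y = p_x·x; combined with the budget, a share 0.8 of income goes to x.
Demand: x*(p_x,p_y,M) = 0.8·M/p_x and y* = 0.2·M/p_y.
At p_x=4.7, p_y=13.75, M=87: x* = 0.8·87/4.7 = 14.8085, y* = 1.2655.

x* = 14.8085, y* = 1.2655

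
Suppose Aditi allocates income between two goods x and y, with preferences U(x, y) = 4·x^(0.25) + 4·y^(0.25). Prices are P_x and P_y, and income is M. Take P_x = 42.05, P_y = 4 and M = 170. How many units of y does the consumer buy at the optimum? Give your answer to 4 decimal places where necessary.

MRS = MU_x/MU_y = (y/x)^(0.75). Set equal to P_x/P_y.
Solve for the ratio: y/x = [P_x/P_y]^(4/3).
Substitute y = (y/x)·x into the budget: x* = M/(P_x + P_y·(y/x)).
Numerically y/x = 23.028979, so x* = 170/(42.05 + 4·23.028979) = 1.2671 and y* = 23.028979·1.2671 = 29.1797.

y* = 29.1797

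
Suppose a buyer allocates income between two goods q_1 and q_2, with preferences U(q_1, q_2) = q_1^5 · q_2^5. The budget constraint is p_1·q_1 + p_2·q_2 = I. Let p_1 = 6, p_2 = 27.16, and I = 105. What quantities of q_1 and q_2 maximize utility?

q_1* = 8.75, q_2* = 1.933

MU_q_1/MU_q_2 = (5·q_2)/(5·q_1); tangency sets this equal to p_1/p_2.
So 5·p_2·q_2 = 5·p_1·q_1; combined with the budget, a share 0.5 of income goes to q_1.
Demand: q_1*(p_1,p_2,I) = 0.5·I/p_1 and q_2* = 0.5·I/p_2.
At p_1=6, p_2=27.16, I=105: q_1* = 0.5·105/6 = 8.75, q_2* = 1.933.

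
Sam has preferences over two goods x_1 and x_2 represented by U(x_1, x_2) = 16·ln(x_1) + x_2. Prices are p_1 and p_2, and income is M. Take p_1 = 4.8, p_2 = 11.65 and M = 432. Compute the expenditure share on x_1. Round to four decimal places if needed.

So x_1*(p_1,p_2) = 16·p_2/p_1, independent of income; and x_2* = (M − 16·p_2)/p_2.
At the given prices: x_1* = 16·11.65/4.8 = 38.8333, and x_2* = 21.0815.
Expenditure on x_1: 4.8·38.8333 = 186.4; share = 0.4315.

share on x_1 = 0.4315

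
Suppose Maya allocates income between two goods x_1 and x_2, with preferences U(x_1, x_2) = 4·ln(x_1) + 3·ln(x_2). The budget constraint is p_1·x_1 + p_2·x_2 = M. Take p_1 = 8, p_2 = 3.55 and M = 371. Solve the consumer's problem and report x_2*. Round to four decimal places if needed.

Tangency: MRS = (4/3)·x_2/x_1 = p_1/p_2.
Rearranging, p_2·x_2 = (3/4)·p_1·x_1. Substituting into the budget gives p_1·x_1·(1 + (3/4)) = M.
Demand: x_1*(p_1,p_2,M) = 4/7·M/p_1 and x_2* = 3/7·M/p_2.
At p_1=8, p_2=3.55, M=371: x_2* = 3/7·371/3.55 = 44.7887.

x_2* = 44.7887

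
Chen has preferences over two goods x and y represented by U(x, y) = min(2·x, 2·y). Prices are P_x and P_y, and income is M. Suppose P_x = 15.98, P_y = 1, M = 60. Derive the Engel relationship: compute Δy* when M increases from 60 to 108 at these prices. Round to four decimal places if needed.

With perfect complements, no substitution: consume in ratio x:y = 2:2.
Budget: P_x·x + P_y·x = M, so (2·P_x + 2·P_y)·x = 2·M.
Demand: x*(P_x,P_y,M) = 2·M/(2·P_x + 2·P_y), y* = 2·M/(2·P_x + 2·P_y).
Here 2·15.98 + 2·1 = 33.96, giving y* = 3.5336.
At M' = 108: y* = 6.3604. Change: 6.3604 − 3.5336 = 2.8269.

Δy* = 2.8269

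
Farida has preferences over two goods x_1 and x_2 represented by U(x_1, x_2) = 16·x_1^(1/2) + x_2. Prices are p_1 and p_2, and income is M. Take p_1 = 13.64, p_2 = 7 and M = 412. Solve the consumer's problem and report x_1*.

MU_x_1 = 8/√x_1, MU_x_2 = 1. Tangency: 8/√x_1 = p_1/p_2.
Solve: √x_1 = 8·p_2/p_1, so x_1*(p_1,p_2) = (8·p_2/p_1)², and x_2* = (M − p_1·x_1*)/p_2.
Plugging in: x_1* = (8·7/13.64)² = 16.8557.

x_1* = 16.8557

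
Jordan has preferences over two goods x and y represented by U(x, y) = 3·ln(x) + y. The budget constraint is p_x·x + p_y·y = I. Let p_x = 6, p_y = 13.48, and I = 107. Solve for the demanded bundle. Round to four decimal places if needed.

x* = 6.74, y* = 4.9377

MU_x = 3/x, MU_y = 1. Tangency: 3/x = p_x/p_y.
So x*(p_x,p_y) = 3·p_y/p_x, independent of income; and y* = (I − 3·p_y)/p_y.
At the given prices: x* = 3·13.48/6 = 6.74, and y* = 4.9377.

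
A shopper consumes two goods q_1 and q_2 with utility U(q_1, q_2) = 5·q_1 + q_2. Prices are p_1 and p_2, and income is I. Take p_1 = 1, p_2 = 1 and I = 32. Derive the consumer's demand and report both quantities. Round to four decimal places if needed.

q_1* = 32, q_2* = 0

Linear utility — the consumer picks whichever good has higher MU/price: 5/1 = 5 vs 1/1 = 1.
q_1 gives more utility per dollar, so spend all income on q_1: q_1* = I/p_1, q_2* = 0.
Numerically: q_1* = 32, q_2* = 0.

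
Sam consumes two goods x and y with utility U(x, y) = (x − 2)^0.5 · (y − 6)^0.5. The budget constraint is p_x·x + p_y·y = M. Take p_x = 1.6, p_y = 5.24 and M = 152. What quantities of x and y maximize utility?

x* = 38.675, y* = 17.1985

MRS = (y−6)/(x−2). Tangency with p_x/p_y gives y−6 = (p_x/p_y)·(x−2).
After buying the subsistence bundle (2, 6), a share 0.5 of the remaining income goes to x: x* = 2 + 0.5·(M − 2p_x − 6p_y)/p_x.
Discretionary income = 152 − 2·1.6 − 6·5.24 = 117.36; x* = 2 + 0.5·117.36/1.6 = 38.675; y* = 6 + 0.5·117.36/5.24 = 17.1985.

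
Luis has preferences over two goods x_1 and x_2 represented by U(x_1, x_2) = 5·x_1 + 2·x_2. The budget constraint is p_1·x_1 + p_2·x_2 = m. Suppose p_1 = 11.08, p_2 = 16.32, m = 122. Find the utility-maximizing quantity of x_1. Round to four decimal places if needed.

Perfect substitutes: compare marginal utility per dollar. 5/p_1 vs 2/p_2 → 0.4513 vs 0.1225.
x_1 gives more utility per dollar, so spend all income on x_1: x_1* = m/p_1, x_2* = 0.
Numerically: x_1* = 11.0108, x_2* = 0.

x_1* = 11.0108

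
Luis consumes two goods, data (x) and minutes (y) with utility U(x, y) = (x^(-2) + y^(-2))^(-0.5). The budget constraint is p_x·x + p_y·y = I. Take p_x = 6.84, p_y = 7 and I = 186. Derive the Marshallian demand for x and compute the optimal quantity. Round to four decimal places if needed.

x* = 13.4917

MRS = MU_x/MU_y = (y/x)^(3). Set equal to p_x/p_y.
Hence y/x = (p_x/p_y)^(1/(3)), i.e. raised to the 1/3 power.
Substitute y = (y/x)·x into the budget: x* = I/(p_x + p_y·(y/x)).
Numerically y/x = 0.992322, so x* = 186/(6.84 + 7·0.992322) = 13.4917.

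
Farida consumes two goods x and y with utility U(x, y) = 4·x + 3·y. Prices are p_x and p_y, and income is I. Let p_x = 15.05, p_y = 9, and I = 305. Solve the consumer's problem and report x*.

Linear utility — the consumer picks whichever good has higher MU/price: 4/15.05 = 0.2658 vs 3/9 = 0.3333.
y gives more utility per dollar, so spend all income on y: y* = I/p_y, x* = 0.
Numerically: x* = 0, y* = 33.8889.

x* = 0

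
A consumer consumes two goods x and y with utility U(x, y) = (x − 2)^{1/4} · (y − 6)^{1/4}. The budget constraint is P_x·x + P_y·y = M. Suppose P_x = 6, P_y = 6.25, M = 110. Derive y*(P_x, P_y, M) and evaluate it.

y* = 10.84

This is Cobb-Douglas in (x−2, y−6): tangency gives 0.25·P_y·(y−6) = 0.25·P_x·(x−2).
After buying the subsistence bundle (2, 6), a share 0.5 of the remaining income goes to x: x* = 2 + 0.5·(M − 2P_x − 6P_y)/P_x.
Discretionary income = 110 − 2·6 − 6·6.25 = 60.5; y* = 6 + 0.5·60.5/6.25 = 10.84.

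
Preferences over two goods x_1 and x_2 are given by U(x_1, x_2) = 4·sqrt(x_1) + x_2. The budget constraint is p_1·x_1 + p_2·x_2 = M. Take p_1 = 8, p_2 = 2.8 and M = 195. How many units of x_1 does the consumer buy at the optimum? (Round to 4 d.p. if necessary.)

x_1* = 0.49

Thus x_1* = (2·p_2/p_1)² — independent of M — with the rest of income spent on x_2.
Plugging in: x_1* = (2·2.8/8)² = 0.49.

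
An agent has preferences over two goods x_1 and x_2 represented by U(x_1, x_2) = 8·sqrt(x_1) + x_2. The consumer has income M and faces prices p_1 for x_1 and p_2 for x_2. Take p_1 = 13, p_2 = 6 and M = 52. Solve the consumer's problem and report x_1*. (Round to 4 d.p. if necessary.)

Thus x_1* = (4·p_2/p_1)² — independent of M — with the rest of income spent on x_2.
Plugging in: x_1* = (4·6/13)² = 3.4083.

x_1* = 3.4083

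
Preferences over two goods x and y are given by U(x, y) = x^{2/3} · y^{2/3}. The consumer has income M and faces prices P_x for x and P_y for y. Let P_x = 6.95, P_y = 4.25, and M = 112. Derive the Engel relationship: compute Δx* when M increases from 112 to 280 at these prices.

Δx* = 12.0863

The MRS is y/x. Set MRS = P_x/P_y.
So 2/3·P_y·y = 2/3·P_x·x; combined with the budget, a share 0.5 of income goes to x.
Demand: x*(P_x,P_y,M) = 0.5·M/P_x and y* = 0.5·M/P_y.
At P_x=6.95, P_y=4.25, M=112: x* = 0.5·112/6.95 = 8.0576.
At M' = 280: x* = 20.1439. Change: 20.1439 − 8.0576 = 12.0863.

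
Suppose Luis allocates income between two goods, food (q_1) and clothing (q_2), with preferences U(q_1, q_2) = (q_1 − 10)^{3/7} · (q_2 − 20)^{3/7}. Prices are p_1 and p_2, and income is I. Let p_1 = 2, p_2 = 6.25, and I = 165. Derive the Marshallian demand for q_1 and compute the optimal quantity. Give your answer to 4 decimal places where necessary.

After buying the subsistence bundle (10, 20), a share 0.5 of the remaining income goes to q_1: q_1* = 10 + 0.5·(I − 10p_1 − 20p_2)/p_1.
Discretionary income = 165 − 10·2 − 20·6.25 = 20; q_1* = 10 + 0.5·20/2 = 15.

q_1* = 15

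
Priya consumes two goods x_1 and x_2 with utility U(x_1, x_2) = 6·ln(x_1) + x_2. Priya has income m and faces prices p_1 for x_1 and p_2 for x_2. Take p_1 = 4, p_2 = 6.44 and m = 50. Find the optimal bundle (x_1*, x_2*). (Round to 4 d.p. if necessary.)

MU_x_1 = 6/x_1, MU_x_2 = 1. Tangency: 6/x_1 = p_1/p_2.
So x_1*(p_1,p_2) = 6·p_2/p_1, independent of income; and x_2* = (m − 6·p_2)/p_2.
At the given prices: x_1* = 6·6.44/4 = 9.66, and x_2* = 1.764.

x_1* = 9.66, x_2* = 1.764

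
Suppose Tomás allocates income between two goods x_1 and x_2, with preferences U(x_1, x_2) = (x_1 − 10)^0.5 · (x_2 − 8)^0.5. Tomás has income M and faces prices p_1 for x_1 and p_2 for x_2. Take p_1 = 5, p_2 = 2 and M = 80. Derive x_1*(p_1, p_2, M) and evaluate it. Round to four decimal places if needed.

x_1* = 11.4

After buying the subsistence bundle (10, 8), a share 0.5 of the remaining income goes to x_1: x_1* = 10 + 0.5·(M − 10p_1 − 8p_2)/p_1.
Discretionary income = 80 − 10·5 − 8·2 = 14; x_1* = 10 + 0.5·14/5 = 11.4.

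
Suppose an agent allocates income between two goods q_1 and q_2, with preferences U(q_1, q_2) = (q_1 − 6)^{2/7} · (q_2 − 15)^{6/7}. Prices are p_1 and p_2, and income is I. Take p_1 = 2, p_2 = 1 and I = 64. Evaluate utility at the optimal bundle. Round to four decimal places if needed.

V = 26.7371

Discretionary income = 64 − 6·2 − 15·1 = 37; q_1* = 6 + 0.25·37/2 = 10.625; q_2* = 15 + 0.75·37/1 = 42.75.
Utility at the optimum: U(10.625, 42.75) = 26.7371.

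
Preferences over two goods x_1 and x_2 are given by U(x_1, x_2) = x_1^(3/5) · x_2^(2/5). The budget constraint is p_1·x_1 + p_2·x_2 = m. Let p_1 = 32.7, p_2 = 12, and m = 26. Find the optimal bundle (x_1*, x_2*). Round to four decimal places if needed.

MU_x_1/MU_x_2 = (0.6·x_2)/(0.4·x_1); tangency sets this equal to p_1/p_2.
Rearranging, p_2·x_2 = (2/3)·p_1·x_1. Substituting into the budget gives p_1·x_1·(1 + (2/3)) = m.
Demand: x_1*(p_1,p_2,m) = 0.6·m/p_1 and x_2* = 0.4·m/p_2.
At p_1=32.7, p_2=12, m=26: x_1* = 0.6·26/32.7 = 0.4771, x_2* = 0.8667.

x_1* = 0.4771, x_2* = 0.8667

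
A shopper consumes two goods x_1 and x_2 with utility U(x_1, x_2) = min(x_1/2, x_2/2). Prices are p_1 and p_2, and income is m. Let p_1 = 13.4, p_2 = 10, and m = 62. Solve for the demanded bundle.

Leontief preferences: the optimum is at the kink where x_1/2 = x_2/2, i.e. x_2 = x_1.
Budget: p_1·x_1 + p_2·x_1 = m, so (2·p_1 + 2·p_2)·x_1 = 2·m.
Demand: x_1*(p_1,p_2,m) = 2·m/(2·p_1 + 2·p_2), x_2* = 2·m/(2·p_1 + 2·p_2).
Here 2·13.4 + 2·10 = 46.8, giving x_1* = 2.6496 and x_2* = 2.6496.

x_1* = 2.6496, x_2* = 2.6496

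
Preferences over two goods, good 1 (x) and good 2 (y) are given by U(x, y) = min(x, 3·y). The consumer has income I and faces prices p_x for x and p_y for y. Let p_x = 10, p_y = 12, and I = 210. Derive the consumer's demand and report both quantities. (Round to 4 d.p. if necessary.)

x* = 15, y* = 5

With perfect complements, no substitution: consume in ratio x:y = 3:1.
Budget: p_x·x + p_y·(1/3)·x = I, so (3·p_x + p_y)·x = 3·I.
Demand: x*(p_x,p_y,I) = 3·I/(3·p_x + p_y), y* = I/(3·p_x + p_y).
Here 3·10 + 12 = 42, giving x* = 15 and y* = 5.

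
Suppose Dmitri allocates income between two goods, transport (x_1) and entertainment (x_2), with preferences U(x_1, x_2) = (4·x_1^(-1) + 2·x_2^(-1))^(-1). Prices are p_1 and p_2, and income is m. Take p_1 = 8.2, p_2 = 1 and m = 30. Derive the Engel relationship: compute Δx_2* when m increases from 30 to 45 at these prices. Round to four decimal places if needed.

MU_x_1 ∝ 4·x_1^(-2), MU_x_2 ∝ 2·x_2^(-2), so MRS = 2·(x_2/x_1)^(2) = p_1/p_2.
Solve for the ratio: x_2/x_1 = [(1/2)·p_1/p_2]^(0.5).
Substitute x_2 = (x_2/x_1)·x_1 into the budget: x_1* = m/(p_1 + p_2·(x_2/x_1)).
Numerically x_2/x_1 = 2.024846, so x_1* = 30/(8.2 + 1·2.024846) = 2.934 and x_2* = 2.024846·2.934 = 5.941.
At m' = 45: x_2* = 8.9114. Change: 8.9114 − 5.941 = 2.9705.

Δx_2* = 2.9705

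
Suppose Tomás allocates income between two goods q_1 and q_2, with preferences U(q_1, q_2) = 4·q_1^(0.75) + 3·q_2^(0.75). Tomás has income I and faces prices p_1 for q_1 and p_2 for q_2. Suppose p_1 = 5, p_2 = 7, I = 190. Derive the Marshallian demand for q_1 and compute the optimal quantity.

MU_q_1 ∝ 4·q_1^(-0.25), MU_q_2 ∝ 3·q_2^(-0.25), so MRS = (4/3)·(q_2/q_1)^(0.25) = p_1/p_2.
Solve for the ratio: q_2/q_1 = [(3/4)·p_1/p_2]^(4).
Substitute q_2 = (q_2/q_1)·q_1 into the budget: q_1* = I/(p_1 + p_2·(q_2/q_1)).
Numerically q_2/q_1 = 0.082363, so q_1* = 190/(5 + 7·0.082363) = 34.0713.

q_1* = 34.0713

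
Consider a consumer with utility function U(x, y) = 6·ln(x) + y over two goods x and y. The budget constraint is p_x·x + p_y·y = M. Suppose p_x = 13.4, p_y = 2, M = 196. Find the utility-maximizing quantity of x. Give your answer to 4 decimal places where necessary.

Set MRS = p_x/p_y: (6/x)/1 = p_x/p_y.
So x*(p_x,p_y) = 6·p_y/p_x, independent of income; and y* = (M − 6·p_y)/p_y.
At the given prices: x* = 6·2/13.4 = 0.8955.

x* = 0.8955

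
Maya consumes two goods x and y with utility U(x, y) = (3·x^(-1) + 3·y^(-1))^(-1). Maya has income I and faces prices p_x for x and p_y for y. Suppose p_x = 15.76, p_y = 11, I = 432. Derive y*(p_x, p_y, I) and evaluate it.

y* = 17.8759

From the CES first-order condition, (y/x)^(2) = p_x/p_y.
Hence y/x = (p_x/p_y)^(1/(2)), i.e. raised to the 0.5 power.
Substitute y = (y/x)·x into the budget: x* = I/(p_x + p_y·(y/x)).
Numerically y/x = 1.196966, so x* = 432/(15.76 + 11·1.196966) = 14.9343 and y* = 1.196966·14.9343 = 17.8759.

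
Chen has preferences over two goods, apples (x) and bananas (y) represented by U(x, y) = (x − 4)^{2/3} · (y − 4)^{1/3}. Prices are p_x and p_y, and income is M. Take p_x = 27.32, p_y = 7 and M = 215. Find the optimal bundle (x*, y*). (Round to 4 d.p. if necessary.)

x* = 5.8965, y* = 7.701

This is Cobb-Douglas in (x−4, y−4): tangency gives 2/3·p_y·(y−4) = 1/3·p_x·(x−4).
Substituting into the budget: x* = 4 + 2/3·(M − 4·p_x − 4·p_y)/p_x, and y* = 4 + 1/3·(…)/p_y.
Discretionary income = 215 − 4·27.32 − 4·7 = 77.72; x* = 4 + 2/3·77.72/27.32 = 5.8965; y* = 4 + 1/3·77.72/7 = 7.701.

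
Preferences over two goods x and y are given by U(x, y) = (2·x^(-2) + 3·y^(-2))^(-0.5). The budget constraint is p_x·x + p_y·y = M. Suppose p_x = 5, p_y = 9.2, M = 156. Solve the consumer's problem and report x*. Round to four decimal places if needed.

MU_x ∝ 2·x^(-3), MU_y ∝ 3·y^(-3), so MRS = (2/3)·(y/x)^(3) = p_x/p_y.
Hence y/x = ((3/2)·p_x/p_y)^(1/(3)), i.e. raised to the 1/3 power.
With the ratio pinned down, the budget gives x* = M/(p_x + p_y·(y/x)) and y* = (y/x)·x*.
Numerically y/x = 0.934167, so x* = 156/(5 + 9.2·0.934167) = 11.4754.

x* = 11.4754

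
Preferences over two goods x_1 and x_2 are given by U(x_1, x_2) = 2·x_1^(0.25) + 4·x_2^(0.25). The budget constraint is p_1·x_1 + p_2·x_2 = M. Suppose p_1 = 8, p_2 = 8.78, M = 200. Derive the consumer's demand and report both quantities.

Numerically x_2/x_1 = 2.225874, so x_1* = 200/(8 + 8.78·2.225874) = 7.2613 and x_2* = 2.225874·7.2613 = 16.1628.

x_1* = 7.2613, x_2* = 16.1628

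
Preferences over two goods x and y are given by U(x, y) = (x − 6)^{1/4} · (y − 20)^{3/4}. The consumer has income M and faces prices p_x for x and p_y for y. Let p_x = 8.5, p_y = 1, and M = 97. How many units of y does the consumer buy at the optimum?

y* = 39.5

MRS = (1/3)·(y−20)/(x−6). Tangency with p_x/p_y gives y−20 = 3·(p_x/p_y)·(x−6).
After buying the subsistence bundle (6, 20), a share 0.25 of the remaining income goes to x: x* = 6 + 0.25·(M − 6p_x − 20p_y)/p_x.
Discretionary income = 97 − 6·8.5 − 20·1 = 26; y* = 20 + 0.75·26/1 = 39.5.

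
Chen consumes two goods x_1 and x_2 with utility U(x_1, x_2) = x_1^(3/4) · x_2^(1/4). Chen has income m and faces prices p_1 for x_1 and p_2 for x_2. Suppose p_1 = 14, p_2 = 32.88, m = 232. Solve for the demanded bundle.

x_1* = 12.4286, x_2* = 1.764

At p_1=14, p_2=32.88, m=232: x_1* = 0.75·232/14 = 12.4286, x_2* = 1.764.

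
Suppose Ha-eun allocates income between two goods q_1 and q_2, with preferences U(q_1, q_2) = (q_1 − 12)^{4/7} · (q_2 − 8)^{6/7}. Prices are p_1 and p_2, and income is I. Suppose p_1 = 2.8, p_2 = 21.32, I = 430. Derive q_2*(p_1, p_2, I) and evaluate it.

q_2* = 14.3557

MRS = (2/3)·(q_2−8)/(q_1−12). Tangency with p_1/p_2 gives q_2−8 = (3/2)·(p_1/p_2)·(q_1−12).
Substituting into the budget: q_1* = 12 + 0.4·(I − 12·p_1 − 8·p_2)/p_1, and q_2* = 8 + 0.6·(…)/p_2.
Discretionary income = 430 − 12·2.8 − 8·21.32 = 225.84; q_2* = 8 + 0.6·225.84/21.32 = 14.3557.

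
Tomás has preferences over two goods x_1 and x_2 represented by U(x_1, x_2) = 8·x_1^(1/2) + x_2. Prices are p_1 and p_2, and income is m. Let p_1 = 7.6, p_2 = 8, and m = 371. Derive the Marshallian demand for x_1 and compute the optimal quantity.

x_1* = 17.7285

Set MRS = p_1/p_2: 4·x_1^(−1/2) = p_1/p_2.
Solve: √x_1 = 4·p_2/p_1, so x_1*(p_1,p_2) = (4·p_2/p_1)², and x_2* = (m − p_1·x_1*)/p_2.
Plugging in: x_1* = (4·8/7.6)² = 17.7285.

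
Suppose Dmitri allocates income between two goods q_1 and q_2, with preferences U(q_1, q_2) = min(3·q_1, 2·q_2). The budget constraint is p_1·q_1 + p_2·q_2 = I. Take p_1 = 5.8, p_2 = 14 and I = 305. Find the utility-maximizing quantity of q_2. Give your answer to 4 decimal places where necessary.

Demand: q_1*(p_1,p_2,I) = 2·I/(2·p_1 + 3·p_2), q_2* = 3·I/(2·p_1 + 3·p_2).
Here 2·5.8 + 3·14 = 53.6, giving q_2* = 17.0709.

q_2* = 17.0709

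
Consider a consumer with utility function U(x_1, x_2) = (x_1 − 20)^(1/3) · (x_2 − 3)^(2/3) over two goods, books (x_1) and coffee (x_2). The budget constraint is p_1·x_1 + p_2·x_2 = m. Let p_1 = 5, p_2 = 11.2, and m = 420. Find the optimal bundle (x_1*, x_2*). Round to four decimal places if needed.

Substituting into the budget: x_1* = 20 + 1/3·(m − 20·p_1 − 3·p_2)/p_1, and x_2* = 3 + 2/3·(…)/p_2.
Discretionary income = 420 − 20·5 − 3·11.2 = 286.4; x_1* = 20 + 1/3·286.4/5 = 39.0933; x_2* = 3 + 2/3·286.4/11.2 = 20.0476.

x_1* = 39.0933, x_2* = 20.0476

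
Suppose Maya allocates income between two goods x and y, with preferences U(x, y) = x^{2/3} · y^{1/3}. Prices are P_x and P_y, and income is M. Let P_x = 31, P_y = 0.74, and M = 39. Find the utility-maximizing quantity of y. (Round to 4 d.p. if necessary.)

y* = 17.5676

Tangency: MRS = 2·y/x = P_x/P_y.
Rearranging, P_y·y = (1/2)·P_x·x. Substituting into the budget gives P_x·x·(1 + (1/2)) = M.
Demand: x*(P_x,P_y,M) = 2/3·M/P_x and y* = 1/3·M/P_y.
At P_x=31, P_y=0.74, M=39: y* = 1/3·39/0.74 = 17.5676.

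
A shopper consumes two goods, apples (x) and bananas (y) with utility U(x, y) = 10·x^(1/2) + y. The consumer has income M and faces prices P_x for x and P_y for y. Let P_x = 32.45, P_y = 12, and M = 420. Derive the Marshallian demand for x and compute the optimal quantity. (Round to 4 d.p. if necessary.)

x* = 3.4188

Utility is quasi-linear in y; the FOC for x is 5/√x = P_x/P_y.
Solve: √x = 5·P_y/P_x, so x*(P_x,P_y) = (5·P_y/P_x)², and y* = (M − P_x·x*)/P_y.
Plugging in: x* = (5·12/32.45)² = 3.4188.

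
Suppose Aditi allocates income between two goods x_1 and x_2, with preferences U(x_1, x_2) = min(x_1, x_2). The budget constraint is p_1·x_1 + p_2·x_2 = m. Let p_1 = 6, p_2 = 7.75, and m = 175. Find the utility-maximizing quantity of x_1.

x_1* = 12.7273

With perfect complements, no substitution: consume in ratio x_1:x_2 = 1:1.
Budget: p_1·x_1 + p_2·x_1 = m, so (p_1 + p_2)·x_1 = m.
Demand: x_1*(p_1,p_2,m) = m/(p_1 + p_2), x_2* = m/(p_1 + p_2).
Here 6 + 7.75 = 13.75, giving x_1* = 12.7273.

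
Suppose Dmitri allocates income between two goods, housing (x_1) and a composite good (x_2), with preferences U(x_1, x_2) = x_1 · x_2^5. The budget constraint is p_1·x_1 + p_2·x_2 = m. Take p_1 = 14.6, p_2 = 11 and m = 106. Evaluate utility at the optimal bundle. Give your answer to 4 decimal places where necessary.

V = 40407.4486

Demand: x_1*(p_1,p_2,m) = 1/6·m/p_1 and x_2* = 5/6·m/p_2.
At p_1=14.6, p_2=11, m=106: x_1* = 1/6·106/14.6 = 1.21, x_2* = 8.0303.
Utility at the optimum: U(1.21, 8.0303) = 40407.4486.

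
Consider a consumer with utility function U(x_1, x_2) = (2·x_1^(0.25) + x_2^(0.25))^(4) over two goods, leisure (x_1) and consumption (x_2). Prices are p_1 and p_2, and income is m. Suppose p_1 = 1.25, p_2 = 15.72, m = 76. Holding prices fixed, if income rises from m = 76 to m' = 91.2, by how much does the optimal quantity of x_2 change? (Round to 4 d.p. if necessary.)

MU_x_1 ∝ 2·x_1^(-0.75), MU_x_2 ∝ x_2^(-0.75), so MRS = 2·(x_2/x_1)^(0.75) = p_1/p_2.
Hence x_2/x_1 = ((1/2)·p_1/p_2)^(1/(0.75)), i.e. raised to the 4/3 power.
Substitute x_2 = (x_2/x_1)·x_1 into the budget: x_1* = m/(p_1 + p_2·(x_2/x_1)).
Numerically x_2/x_1 = 0.01357, so x_1* = 76/(1.25 + 15.72·0.01357) = 51.9368 and x_2* = 0.01357·51.9368 = 0.7048.
At m' = 91.2: x_2* = 0.8457. Change: 0.8457 − 0.7048 = 0.141.

Δx_2* = 0.141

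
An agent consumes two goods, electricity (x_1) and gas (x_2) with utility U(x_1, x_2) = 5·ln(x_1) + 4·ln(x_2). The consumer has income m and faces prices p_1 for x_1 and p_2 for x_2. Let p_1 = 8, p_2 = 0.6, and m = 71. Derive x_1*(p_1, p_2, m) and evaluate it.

Demand: x_1*(p_1,p_2,m) = 5/9·m/p_1 and x_2* = 4/9·m/p_2.
At p_1=8, p_2=0.6, m=71: x_1* = 5/9·71/8 = 4.9306.

x_1* = 4.9306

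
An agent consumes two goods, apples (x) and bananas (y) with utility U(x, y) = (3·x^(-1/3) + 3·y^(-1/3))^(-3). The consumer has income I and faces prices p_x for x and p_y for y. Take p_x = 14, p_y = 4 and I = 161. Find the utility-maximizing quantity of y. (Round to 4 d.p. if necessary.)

With the ratio pinned down, the budget gives x* = I/(p_x + p_y·(y/x)) and y* = (y/x)·x*.
Numerically y/x = 2.558887, so x* = 161/(14 + 4·2.558887) = 6.6431 and y* = 2.558887·6.6431 = 16.999.

y* = 16.999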